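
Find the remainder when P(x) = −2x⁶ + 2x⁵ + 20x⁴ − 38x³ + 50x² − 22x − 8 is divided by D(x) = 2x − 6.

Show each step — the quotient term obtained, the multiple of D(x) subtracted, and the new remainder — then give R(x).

Step 1: lead(−2x⁶ + 2x⁵ + 20x⁴ − 38x³ + 50x² − 22x − 8) ÷ lead(D) = −2x⁶ ÷ 2x = −x⁵. Subtract (−x⁵)·D = −2x⁶ + 6x⁵. Remainder: −4x⁵ + 20x⁴ − 38x³ + 50x² − 22x − 8.
Step 2: lead(−4x⁵ + 20x⁴ − 38x³ + 50x² − 22x − 8) ÷ lead(D) = −4x⁵ ÷ 2x = −2x⁴. Subtract (−2x⁴)·D = −4x⁵ + 12x⁴. Remainder: 8x⁴ − 38x³ + 50x² − 22x − 8.
Step 3: lead(8x⁴ − 38x³ + 50x² − 22x − 8) ÷ lead(D) = 8x⁴ ÷ 2x = 4x³. Subtract (4x³)·D = 8x⁴ − 24x³. Remainder: −14x³ + 50x² − 22x − 8.
Step 4: lead(−14x³ + 50x² − 22x − 8) ÷ lead(D) = −14x³ ÷ 2x = −7x². Subtract (−7x²)·D = −14x³ + 42x². Remainder: 8x² − 22x − 8.
Step 5: lead(8x² − 22x − 8) ÷ lead(D) = 8x² ÷ 2x = 4x. Subtract (4x)·D = 8x² − 24x. Remainder: 2x − 8.
Step 6: lead(2x − 8) ÷ lead(D) = 2x ÷ 2x = 1. Subtract (1)·D = 2x − 6. Remainder: −2.

R(x) = −2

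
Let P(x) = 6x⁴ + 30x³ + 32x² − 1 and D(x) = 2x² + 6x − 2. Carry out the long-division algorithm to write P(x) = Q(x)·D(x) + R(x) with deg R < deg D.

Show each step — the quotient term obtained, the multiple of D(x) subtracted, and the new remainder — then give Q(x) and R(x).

Q(x) = 3x² + 6x + 1; R(x) = 6x + 1

Step 1: lead(6x⁴ + 30x³ + 32x² − 1) ÷ lead(D) = 6x⁴ ÷ 2x² = 3x². Subtract (3x²)·D = 6x⁴ + 18x³ − 6x². Remainder: 12x³ + 38x² − 1.
Step 2: lead(12x³ + 38x² − 1) ÷ lead(D) = 12x³ ÷ 2x² = 6x. Subtract (6x)·D = 12x³ + 36x² − 12x. Remainder: 2x² + 12x − 1.
Step 3: lead(2x² + 12x − 1) ÷ lead(D) = 2x² ÷ 2x² = 1. Subtract (1)·D = 2x² + 6x − 2. Remainder: 6x + 1.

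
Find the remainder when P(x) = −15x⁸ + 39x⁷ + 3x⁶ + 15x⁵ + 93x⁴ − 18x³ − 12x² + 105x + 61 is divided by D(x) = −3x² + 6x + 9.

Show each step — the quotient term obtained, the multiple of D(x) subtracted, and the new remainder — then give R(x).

Step 1: lead(−15x⁸ + 39x⁷ + 3x⁶ + 15x⁵ + 93x⁴ − 18x³ − 12x² + 105x + 61) ÷ lead(D) = −15x⁸ ÷ −3x² = 5x⁶. Subtract (5x⁶)·D = −15x⁸ + 30x⁷ + 45x⁶. Remainder: 9x⁷ − 42x⁶ + 15x⁵ + 93x⁴ − 18x³ − 12x² + 105x + 61.
Step 2: lead(9x⁷ − 42x⁶ + 15x⁵ + 93x⁴ − 18x³ − 12x² + 105x + 61) ÷ lead(D) = 9x⁷ ÷ −3x² = −3x⁵. Subtract (−3x⁵)·D = 9x⁷ − 18x⁶ − 27x⁵. Remainder: −24x⁶ + 42x⁵ + 93x⁴ − 18x³ − 12x² + 105x + 61.
Step 3: lead(−24x⁶ + 42x⁵ + 93x⁴ − 18x³ − 12x² + 105x + 61) ÷ lead(D) = −24x⁶ ÷ −3x² = 8x⁴. Subtract (8x⁴)·D = −24x⁶ + 48x⁵ + 72x⁴. Remainder: −6x⁵ + 21x⁴ − 18x³ − 12x² + 105x + 61.
Step 4: lead(−6x⁵ + 21x⁴ − 18x³ − 12x² + 105x + 61) ÷ lead(D) = −6x⁵ ÷ −3x² = 2x³. Subtract (2x³)·D = −6x⁵ + 12x⁴ + 18x³. Remainder: 9x⁴ − 36x³ − 12x² + 105x + 61.
Step 5: lead(9x⁴ − 36x³ − 12x² + 105x + 61) ÷ lead(D) = 9x⁴ ÷ −3x² = −3x². Subtract (−3x²)·D = 9x⁴ − 18x³ − 27x². Remainder: −18x³ + 15x² + 105x + 61.
Step 6: lead(−18x³ + 15x² + 105x + 61) ÷ lead(D) = −18x³ ÷ −3x² = 6x. Subtract (6x)·D = −18x³ + 36x² + 54x. Remainder: −21x² + 51x + 61.
Step 7: lead(−21x² + 51x + 61) ÷ lead(D) = −21x² ÷ −3x² = 7. Subtract (7)·D = −21x² + 42x + 63. Remainder: 9x − 2.

R(x) = 9x − 2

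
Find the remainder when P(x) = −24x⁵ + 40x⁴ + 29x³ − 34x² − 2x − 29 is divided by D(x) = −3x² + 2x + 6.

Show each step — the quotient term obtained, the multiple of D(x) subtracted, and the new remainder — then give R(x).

Step 1: lead(−24x⁵ + 40x⁴ + 29x³ − 34x² − 2x − 29) ÷ lead(D) = −24x⁵ ÷ −3x² = 8x³. Subtract (8x³)·D = −24x⁵ + 16x⁴ + 48x³. Remainder: 24x⁴ − 19x³ − 34x² − 2x − 29.
Step 2: lead(24x⁴ − 19x³ − 34x² − 2x − 29) ÷ lead(D) = 24x⁴ ÷ −3x² = −8x². Subtract (−8x²)·D = 24x⁴ − 16x³ − 48x². Remainder: −3x³ + 14x² − 2x − 29.
Step 3: lead(−3x³ + 14x² − 2x − 29) ÷ lead(D) = −3x³ ÷ −3x² = x. Subtract (x)·D = −3x³ + 2x² + 6x. Remainder: 12x² − 8x − 29.
Step 4: lead(12x² − 8x − 29) ÷ lead(D) = 12x² ÷ −3x² = −4. Subtract (−4)·D = 12x² − 8x − 24. Remainder: −5.

R(x) = −5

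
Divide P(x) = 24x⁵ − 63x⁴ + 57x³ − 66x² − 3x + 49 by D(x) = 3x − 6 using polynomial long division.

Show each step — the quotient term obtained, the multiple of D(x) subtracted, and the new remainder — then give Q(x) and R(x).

Step 1: lead(24x⁵ − 63x⁴ + 57x³ − 66x² − 3x + 49) ÷ lead(D) = 24x⁵ ÷ 3x = 8x⁴. Subtract (8x⁴)·D = 24x⁵ − 48x⁴. Remainder: −15x⁴ + 57x³ − 66x² − 3x + 49.
Step 2: lead(−15x⁴ + 57x³ − 66x² − 3x + 49) ÷ lead(D) = −15x⁴ ÷ 3x = −5x³. Subtract (−5x³)·D = −15x⁴ + 30x³. Remainder: 27x³ − 66x² − 3x + 49.
Step 3: lead(27x³ − 66x² − 3x + 49) ÷ lead(D) = 27x³ ÷ 3x = 9x². Subtract (9x²)·D = 27x³ − 54x². Remainder: −12x² − 3x + 49.
Step 4: lead(−12x² − 3x + 49) ÷ lead(D) = −12x² ÷ 3x = −4x. Subtract (−4x)·D = −12x² + 24x. Remainder: −27x + 49.
Step 5: lead(−27x + 49) ÷ lead(D) = −27x ÷ 3x = −9. Subtract (−9)·D = −27x + 54. Remainder: −5.

Q(x) = 8x⁴ − 5x³ + 9x² − 4x − 9; R(x) = −5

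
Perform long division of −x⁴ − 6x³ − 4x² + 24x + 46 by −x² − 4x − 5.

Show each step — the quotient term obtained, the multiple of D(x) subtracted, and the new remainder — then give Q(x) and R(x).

Q(x) = x² + 2x − 9; R(x) = −2x + 1

Step 1: lead(−x⁴ − 6x³ − 4x² + 24x + 46) ÷ lead(D) = −x⁴ ÷ −x² = x². Subtract (x²)·D = −x⁴ − 4x³ − 5x². Remainder: −2x³ + x² + 24x + 46.
Step 2: lead(−2x³ + x² + 24x + 46) ÷ lead(D) = −2x³ ÷ −x² = 2x. Subtract (2x)·D = −2x³ − 8x² − 10x. Remainder: 9x² + 34x + 46.
Step 3: lead(9x² + 34x + 46) ÷ lead(D) = 9x² ÷ −x² = −9. Subtract (−9)·D = 9x² + 36x + 45. Remainder: −2x + 1.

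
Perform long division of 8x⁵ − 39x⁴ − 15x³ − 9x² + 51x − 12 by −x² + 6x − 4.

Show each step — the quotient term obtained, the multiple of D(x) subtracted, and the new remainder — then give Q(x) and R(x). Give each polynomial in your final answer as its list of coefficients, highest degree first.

Step 1: lead(8x⁵ − 39x⁴ − 15x³ − 9x² + 51x − 12) ÷ lead(D) = 8x⁵ ÷ −x² = −8x³. Subtract (−8x³)·D = 8x⁵ − 48x⁴ + 32x³. Remainder: 9x⁴ − 47x³ − 9x² + 51x − 12.
Step 2: lead(9x⁴ − 47x³ − 9x² + 51x − 12) ÷ lead(D) = 9x⁴ ÷ −x² = −9x². Subtract (−9x²)·D = 9x⁴ − 54x³ + 36x². Remainder: 7x³ − 45x² + 51x − 12.
Step 3: lead(7x³ − 45x² + 51x − 12) ÷ lead(D) = 7x³ ÷ −x² = −7x. Subtract (−7x)·D = 7x³ − 42x² + 28x. Remainder: −3x² + 23x − 12.
Step 4: lead(−3x² + 23x − 12) ÷ lead(D) = −3x² ÷ −x² = 3. Subtract (3)·D = −3x² + 18x − 12. Remainder: 5x.

Q = [-8, -9, -7, 3]; R = [5, 0]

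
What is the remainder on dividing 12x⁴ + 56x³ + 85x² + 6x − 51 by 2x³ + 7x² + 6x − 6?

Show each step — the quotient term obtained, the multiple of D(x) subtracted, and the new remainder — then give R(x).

Step 1: lead(12x⁴ + 56x³ + 85x² + 6x − 51) ÷ lead(D) = 12x⁴ ÷ 2x³ = 6x. Subtract (6x)·D = 12x⁴ + 42x³ + 36x² − 36x. Remainder: 14x³ + 49x² + 42x − 51.
Step 2: lead(14x³ + 49x² + 42x − 51) ÷ lead(D) = 14x³ ÷ 2x³ = 7. Subtract (7)·D = 14x³ + 49x² + 42x − 42. Remainder: −9.

R(x) = −9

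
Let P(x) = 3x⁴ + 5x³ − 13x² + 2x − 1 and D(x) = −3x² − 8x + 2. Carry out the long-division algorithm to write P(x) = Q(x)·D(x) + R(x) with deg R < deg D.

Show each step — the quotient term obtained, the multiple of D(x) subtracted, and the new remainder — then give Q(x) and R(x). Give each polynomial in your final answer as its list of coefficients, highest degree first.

Q = [-1, 1, 1]; R = [8, -3]

Step 1: lead(3x⁴ + 5x³ − 13x² + 2x − 1) ÷ lead(D) = 3x⁴ ÷ −3x² = −x². Subtract (−x²)·D = 3x⁴ + 8x³ − 2x². Remainder: −3x³ − 11x² + 2x − 1.
Step 2: lead(−3x³ − 11x² + 2x − 1) ÷ lead(D) = −3x³ ÷ −3x² = x. Subtract (x)·D = −3x³ − 8x² + 2x. Remainder: −3x² − 1.
Step 3: lead(−3x² − 1) ÷ lead(D) = −3x² ÷ −3x² = 1. Subtract (1)·D = −3x² − 8x + 2. Remainder: 8x − 3.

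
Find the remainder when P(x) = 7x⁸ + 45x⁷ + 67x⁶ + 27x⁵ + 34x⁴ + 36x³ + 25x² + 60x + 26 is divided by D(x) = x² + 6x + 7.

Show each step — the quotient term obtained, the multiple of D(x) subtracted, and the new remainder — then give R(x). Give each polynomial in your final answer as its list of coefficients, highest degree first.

R = [5]

Step 1: lead(7x⁸ + 45x⁷ + 67x⁶ + 27x⁵ + 34x⁴ + 36x³ + 25x² + 60x + 26) ÷ lead(D) = 7x⁸ ÷ x² = 7x⁶. Subtract (7x⁶)·D = 7x⁸ + 42x⁷ + 49x⁶. Remainder: 3x⁷ + 18x⁶ + 27x⁵ + 34x⁴ + 36x³ + 25x² + 60x + 26.
Step 2: lead(3x⁷ + 18x⁶ + 27x⁵ + 34x⁴ + 36x³ + 25x² + 60x + 26) ÷ lead(D) = 3x⁷ ÷ x² = 3x⁵. Subtract (3x⁵)·D = 3x⁷ + 18x⁶ + 21x⁵. Remainder: 6x⁵ + 34x⁴ + 36x³ + 25x² + 60x + 26.
Step 3: lead(6x⁵ + 34x⁴ + 36x³ + 25x² + 60x + 26) ÷ lead(D) = 6x⁵ ÷ x² = 6x³. Subtract (6x³)·D = 6x⁵ + 36x⁴ + 42x³. Remainder: −2x⁴ − 6x³ + 25x² + 60x + 26.
Step 4: lead(−2x⁴ − 6x³ + 25x² + 60x + 26) ÷ lead(D) = −2x⁴ ÷ x² = −2x². Subtract (−2x²)·D = −2x⁴ − 12x³ − 14x². Remainder: 6x³ + 39x² + 60x + 26.
Step 5: lead(6x³ + 39x² + 60x + 26) ÷ lead(D) = 6x³ ÷ x² = 6x. Subtract (6x)·D = 6x³ + 36x² + 42x. Remainder: 3x² + 18x + 26.
Step 6: lead(3x² + 18x + 26) ÷ lead(D) = 3x² ÷ x² = 3. Subtract (3)·D = 3x² + 18x + 21. Remainder: 5.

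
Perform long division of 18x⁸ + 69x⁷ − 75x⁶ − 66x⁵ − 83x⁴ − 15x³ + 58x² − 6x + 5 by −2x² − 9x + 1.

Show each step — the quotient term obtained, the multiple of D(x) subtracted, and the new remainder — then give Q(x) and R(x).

Step 1: lead(18x⁸ + 69x⁷ − 75x⁶ − 66x⁵ − 83x⁴ − 15x³ + 58x² − 6x + 5) ÷ lead(D) = 18x⁸ ÷ −2x² = −9x⁶. Subtract (−9x⁶)·D = 18x⁸ + 81x⁷ − 9x⁶. Remainder: −12x⁷ − 66x⁶ − 66x⁵ − 83x⁴ − 15x³ + 58x² − 6x + 5.
Step 2: lead(−12x⁷ − 66x⁶ − 66x⁵ − 83x⁴ − 15x³ + 58x² − 6x + 5) ÷ lead(D) = −12x⁷ ÷ −2x² = 6x⁵. Subtract (6x⁵)·D = −12x⁷ − 54x⁶ + 6x⁵. Remainder: −12x⁶ − 72x⁵ − 83x⁴ − 15x³ + 58x² − 6x + 5.
Step 3: lead(−12x⁶ − 72x⁵ − 83x⁴ − 15x³ + 58x² − 6x + 5) ÷ lead(D) = −12x⁶ ÷ −2x² = 6x⁴. Subtract (6x⁴)·D = −12x⁶ − 54x⁵ + 6x⁴. Remainder: −18x⁵ − 89x⁴ − 15x³ + 58x² − 6x + 5.
Step 4: lead(−18x⁵ − 89x⁴ − 15x³ + 58x² − 6x + 5) ÷ lead(D) = −18x⁵ ÷ −2x² = 9x³. Subtract (9x³)·D = −18x⁵ − 81x⁴ + 9x³. Remainder: −8x⁴ − 24x³ + 58x² − 6x + 5.
Step 5: lead(−8x⁴ − 24x³ + 58x² − 6x + 5) ÷ lead(D) = −8x⁴ ÷ −2x² = 4x². Subtract (4x²)·D = −8x⁴ − 36x³ + 4x². Remainder: 12x³ + 54x² − 6x + 5.
Step 6: lead(12x³ + 54x² − 6x + 5) ÷ lead(D) = 12x³ ÷ −2x² = −6x. Subtract (−6x)·D = 12x³ + 54x² − 6x. Remainder: 5.

Q(x) = −9x⁶ + 6x⁵ + 6x⁴ + 9x³ + 4x² − 6x; R(x) = 5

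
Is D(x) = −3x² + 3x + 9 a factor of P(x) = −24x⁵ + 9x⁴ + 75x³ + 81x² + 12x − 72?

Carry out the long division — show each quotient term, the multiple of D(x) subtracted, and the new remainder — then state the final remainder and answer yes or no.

R(x) = 0, so D(x) is a factor of P(x). yes

Step 1: lead(−24x⁵ + 9x⁴ + 75x³ + 81x² + 12x − 72) ÷ lead(D) = −24x⁵ ÷ −3x² = 8x³. Subtract (8x³)·D = −24x⁵ + 24x⁴ + 72x³. Remainder: −15x⁴ + 3x³ + 81x² + 12x − 72.
Step 2: lead(−15x⁴ + 3x³ + 81x² + 12x − 72) ÷ lead(D) = −15x⁴ ÷ −3x² = 5x². Subtract (5x²)·D = −15x⁴ + 15x³ + 45x². Remainder: −12x³ + 36x² + 12x − 72.
Step 3: lead(−12x³ + 36x² + 12x − 72) ÷ lead(D) = −12x³ ÷ −3x² = 4x. Subtract (4x)·D = −12x³ + 12x² + 36x. Remainder: 24x² − 24x − 72.
Step 4: lead(24x² − 24x − 72) ÷ lead(D) = 24x² ÷ −3x² = −8. Subtract (−8)·D = 24x² − 24x − 72. Remainder: 0.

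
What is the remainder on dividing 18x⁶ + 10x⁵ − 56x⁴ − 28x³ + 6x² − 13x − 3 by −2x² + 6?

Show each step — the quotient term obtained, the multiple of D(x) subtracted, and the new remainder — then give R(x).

Step 1: lead(18x⁶ + 10x⁵ − 56x⁴ − 28x³ + 6x² − 13x − 3) ÷ lead(D) = 18x⁶ ÷ −2x² = −9x⁴. Subtract (−9x⁴)·D = 18x⁶ − 54x⁴. Remainder: 10x⁵ − 2x⁴ − 28x³ + 6x² − 13x − 3.
Step 2: lead(10x⁵ − 2x⁴ − 28x³ + 6x² − 13x − 3) ÷ lead(D) = 10x⁵ ÷ −2x² = −5x³. Subtract (−5x³)·D = 10x⁵ − 30x³. Remainder: −2x⁴ + 2x³ + 6x² − 13x − 3.
Step 3: lead(−2x⁴ + 2x³ + 6x² − 13x − 3) ÷ lead(D) = −2x⁴ ÷ −2x² = x². Subtract (x²)·D = −2x⁴ + 6x². Remainder: 2x³ − 13x − 3.
Step 4: lead(2x³ − 13x − 3) ÷ lead(D) = 2x³ ÷ −2x² = −x. Subtract (−x)·D = 2x³ − 6x. Remainder: −7x − 3.

R(x) = −7x − 3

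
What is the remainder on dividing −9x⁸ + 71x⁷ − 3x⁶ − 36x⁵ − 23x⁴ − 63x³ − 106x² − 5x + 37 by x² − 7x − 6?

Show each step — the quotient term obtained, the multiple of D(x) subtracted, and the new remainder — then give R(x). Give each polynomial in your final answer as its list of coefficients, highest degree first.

R = [-5]

Step 1: lead(−9x⁸ + 71x⁷ − 3x⁶ − 36x⁵ − 23x⁴ − 63x³ − 106x² − 5x + 37) ÷ lead(D) = −9x⁸ ÷ x² = −9x⁶. Subtract (−9x⁶)·D = −9x⁸ + 63x⁷ + 54x⁶. Remainder: 8x⁷ − 57x⁶ − 36x⁵ − 23x⁴ − 63x³ − 106x² − 5x + 37.
Step 2: lead(8x⁷ − 57x⁶ − 36x⁵ − 23x⁴ − 63x³ − 106x² − 5x + 37) ÷ lead(D) = 8x⁷ ÷ x² = 8x⁵. Subtract (8x⁵)·D = 8x⁷ − 56x⁶ − 48x⁵. Remainder: −x⁶ + 12x⁵ − 23x⁴ − 63x³ − 106x² − 5x + 37.
Step 3: lead(−x⁶ + 12x⁵ − 23x⁴ − 63x³ − 106x² − 5x + 37) ÷ lead(D) = −x⁶ ÷ x² = −x⁴. Subtract (−x⁴)·D = −x⁶ + 7x⁵ + 6x⁴. Remainder: 5x⁵ − 29x⁴ − 63x³ − 106x² − 5x + 37.
Step 4: lead(5x⁵ − 29x⁴ − 63x³ − 106x² − 5x + 37) ÷ lead(D) = 5x⁵ ÷ x² = 5x³. Subtract (5x³)·D = 5x⁵ − 35x⁴ − 30x³. Remainder: 6x⁴ − 33x³ − 106x² − 5x + 37.
Step 5: lead(6x⁴ − 33x³ − 106x² − 5x + 37) ÷ lead(D) = 6x⁴ ÷ x² = 6x². Subtract (6x²)·D = 6x⁴ − 42x³ − 36x². Remainder: 9x³ − 70x² − 5x + 37.
Step 6: lead(9x³ − 70x² − 5x + 37) ÷ lead(D) = 9x³ ÷ x² = 9x. Subtract (9x)·D = 9x³ − 63x² − 54x. Remainder: −7x² + 49x + 37.
Step 7: lead(−7x² + 49x + 37) ÷ lead(D) = −7x² ÷ x² = −7. Subtract (−7)·D = −7x² + 49x + 42. Remainder: −5.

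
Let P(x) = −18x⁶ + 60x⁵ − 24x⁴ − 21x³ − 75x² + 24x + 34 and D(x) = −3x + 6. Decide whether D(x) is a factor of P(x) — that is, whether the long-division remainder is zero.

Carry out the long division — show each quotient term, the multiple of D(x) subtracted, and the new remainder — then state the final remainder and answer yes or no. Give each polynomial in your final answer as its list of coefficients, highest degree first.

Step 1: lead(−18x⁶ + 60x⁵ − 24x⁴ − 21x³ − 75x² + 24x + 34) ÷ lead(D) = −18x⁶ ÷ −3x = 6x⁵. Subtract (6x⁵)·D = −18x⁶ + 36x⁵. Remainder: 24x⁵ − 24x⁴ − 21x³ − 75x² + 24x + 34.
Step 2: lead(24x⁵ − 24x⁴ − 21x³ − 75x² + 24x + 34) ÷ lead(D) = 24x⁵ ÷ −3x = −8x⁴. Subtract (−8x⁴)·D = 24x⁵ − 48x⁴. Remainder: 24x⁴ − 21x³ − 75x² + 24x + 34.
Step 3: lead(24x⁴ − 21x³ − 75x² + 24x + 34) ÷ lead(D) = 24x⁴ ÷ −3x = −8x³. Subtract (−8x³)·D = 24x⁴ − 48x³. Remainder: 27x³ − 75x² + 24x + 34.
Step 4: lead(27x³ − 75x² + 24x + 34) ÷ lead(D) = 27x³ ÷ −3x = −9x². Subtract (−9x²)·D = 27x³ − 54x². Remainder: −21x² + 24x + 34.
Step 5: lead(−21x² + 24x + 34) ÷ lead(D) = −21x² ÷ −3x = 7x. Subtract (7x)·D = −21x² + 42x. Remainder: −18x + 34.
Step 6: lead(−18x + 34) ÷ lead(D) = −18x ÷ −3x = 6. Subtract (6)·D = −18x + 36. Remainder: −2.

R = [-2], so D(x) is not a factor of P(x). no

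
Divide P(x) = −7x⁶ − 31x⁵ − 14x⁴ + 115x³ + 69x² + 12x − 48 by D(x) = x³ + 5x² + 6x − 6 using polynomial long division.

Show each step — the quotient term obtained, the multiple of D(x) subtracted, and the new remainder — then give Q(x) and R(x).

Q(x) = −7x³ + 4x² + 8x + 9; R(x) = 6x + 6

Step 1: lead(−7x⁶ − 31x⁵ − 14x⁴ + 115x³ + 69x² + 12x − 48) ÷ lead(D) = −7x⁶ ÷ x³ = −7x³. Subtract (−7x³)·D = −7x⁶ − 35x⁵ − 42x⁴ + 42x³. Remainder: 4x⁵ + 28x⁴ + 73x³ + 69x² + 12x − 48.
Step 2: lead(4x⁵ + 28x⁴ + 73x³ + 69x² + 12x − 48) ÷ lead(D) = 4x⁵ ÷ x³ = 4x². Subtract (4x²)·D = 4x⁵ + 20x⁴ + 24x³ − 24x². Remainder: 8x⁴ + 49x³ + 93x² + 12x − 48.
Step 3: lead(8x⁴ + 49x³ + 93x² + 12x − 48) ÷ lead(D) = 8x⁴ ÷ x³ = 8x. Subtract (8x)·D = 8x⁴ + 40x³ + 48x² − 48x. Remainder: 9x³ + 45x² + 60x − 48.
Step 4: lead(9x³ + 45x² + 60x − 48) ÷ lead(D) = 9x³ ÷ x³ = 9. Subtract (9)·D = 9x³ + 45x² + 54x − 54. Remainder: 6x + 6.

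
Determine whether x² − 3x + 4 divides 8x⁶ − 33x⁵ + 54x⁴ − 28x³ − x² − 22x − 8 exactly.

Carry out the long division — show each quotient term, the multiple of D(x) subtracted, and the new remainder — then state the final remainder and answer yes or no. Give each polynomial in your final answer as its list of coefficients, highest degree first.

R = [0], so D(x) is a factor of P(x). yes

Step 1: lead(8x⁶ − 33x⁵ + 54x⁴ − 28x³ − x² − 22x − 8) ÷ lead(D) = 8x⁶ ÷ x² = 8x⁴. Subtract (8x⁴)·D = 8x⁶ − 24x⁵ + 32x⁴. Remainder: −9x⁵ + 22x⁴ − 28x³ − x² − 22x − 8.
Step 2: lead(−9x⁵ + 22x⁴ − 28x³ − x² − 22x − 8) ÷ lead(D) = −9x⁵ ÷ x² = −9x³. Subtract (−9x³)·D = −9x⁵ + 27x⁴ − 36x³. Remainder: −5x⁴ + 8x³ − x² − 22x − 8.
Step 3: lead(−5x⁴ + 8x³ − x² − 22x − 8) ÷ lead(D) = −5x⁴ ÷ x² = −5x². Subtract (−5x²)·D = −5x⁴ + 15x³ − 20x². Remainder: −7x³ + 19x² − 22x − 8.
Step 4: lead(−7x³ + 19x² − 22x − 8) ÷ lead(D) = −7x³ ÷ x² = −7x. Subtract (−7x)·D = −7x³ + 21x² − 28x. Remainder: −2x² + 6x − 8.
Step 5: lead(−2x² + 6x − 8) ÷ lead(D) = −2x² ÷ x² = −2. Subtract (−2)·D = −2x² + 6x − 8. Remainder: 0.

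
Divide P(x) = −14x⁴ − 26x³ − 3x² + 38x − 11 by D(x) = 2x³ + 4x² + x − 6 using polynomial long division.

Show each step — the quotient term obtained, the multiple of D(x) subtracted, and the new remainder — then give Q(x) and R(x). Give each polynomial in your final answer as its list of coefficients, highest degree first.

Step 1: lead(−14x⁴ − 26x³ − 3x² + 38x − 11) ÷ lead(D) = −14x⁴ ÷ 2x³ = −7x. Subtract (−7x)·D = −14x⁴ − 28x³ − 7x² + 42x. Remainder: 2x³ + 4x² − 4x − 11.
Step 2: lead(2x³ + 4x² − 4x − 11) ÷ lead(D) = 2x³ ÷ 2x³ = 1. Subtract (1)·D = 2x³ + 4x² + x − 6. Remainder: −5x − 5.

Q = [-7, 1]; R = [-5, -5]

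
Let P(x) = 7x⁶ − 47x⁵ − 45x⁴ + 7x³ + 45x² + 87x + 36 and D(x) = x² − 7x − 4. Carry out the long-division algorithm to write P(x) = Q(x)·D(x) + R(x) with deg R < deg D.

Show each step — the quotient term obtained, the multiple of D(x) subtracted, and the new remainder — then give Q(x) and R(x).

Step 1: lead(7x⁶ − 47x⁵ − 45x⁴ + 7x³ + 45x² + 87x + 36) ÷ lead(D) = 7x⁶ ÷ x² = 7x⁴. Subtract (7x⁴)·D = 7x⁶ − 49x⁵ − 28x⁴. Remainder: 2x⁵ − 17x⁴ + 7x³ + 45x² + 87x + 36.
Step 2: lead(2x⁵ − 17x⁴ + 7x³ + 45x² + 87x + 36) ÷ lead(D) = 2x⁵ ÷ x² = 2x³. Subtract (2x³)·D = 2x⁵ − 14x⁴ − 8x³. Remainder: −3x⁴ + 15x³ + 45x² + 87x + 36.
Step 3: lead(−3x⁴ + 15x³ + 45x² + 87x + 36) ÷ lead(D) = −3x⁴ ÷ x² = −3x². Subtract (−3x²)·D = −3x⁴ + 21x³ + 12x². Remainder: −6x³ + 33x² + 87x + 36.
Step 4: lead(−6x³ + 33x² + 87x + 36) ÷ lead(D) = −6x³ ÷ x² = −6x. Subtract (−6x)·D = −6x³ + 42x² + 24x. Remainder: −9x² + 63x + 36.
Step 5: lead(−9x² + 63x + 36) ÷ lead(D) = −9x² ÷ x² = −9. Subtract (−9)·D = −9x² + 63x + 36. Remainder: 0.

Q(x) = 7x⁴ + 2x³ − 3x² − 6x − 9; R(x) = 0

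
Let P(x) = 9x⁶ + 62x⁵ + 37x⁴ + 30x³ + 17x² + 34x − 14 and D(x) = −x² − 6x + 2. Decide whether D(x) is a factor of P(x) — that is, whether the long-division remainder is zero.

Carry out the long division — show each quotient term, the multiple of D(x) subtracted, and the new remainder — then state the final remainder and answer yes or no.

R(x) = 0, so D(x) is a factor of P(x). yes

Step 1: lead(9x⁶ + 62x⁵ + 37x⁴ + 30x³ + 17x² + 34x − 14) ÷ lead(D) = 9x⁶ ÷ −x² = −9x⁴. Subtract (−9x⁴)·D = 9x⁶ + 54x⁵ − 18x⁴. Remainder: 8x⁵ + 55x⁴ + 30x³ + 17x² + 34x − 14.
Step 2: lead(8x⁵ + 55x⁴ + 30x³ + 17x² + 34x − 14) ÷ lead(D) = 8x⁵ ÷ −x² = −8x³. Subtract (−8x³)·D = 8x⁵ + 48x⁴ − 16x³. Remainder: 7x⁴ + 46x³ + 17x² + 34x − 14.
Step 3: lead(7x⁴ + 46x³ + 17x² + 34x − 14) ÷ lead(D) = 7x⁴ ÷ −x² = −7x². Subtract (−7x²)·D = 7x⁴ + 42x³ − 14x². Remainder: 4x³ + 31x² + 34x − 14.
Step 4: lead(4x³ + 31x² + 34x − 14) ÷ lead(D) = 4x³ ÷ −x² = −4x. Subtract (−4x)·D = 4x³ + 24x² − 8x. Remainder: 7x² + 42x − 14.
Step 5: lead(7x² + 42x − 14) ÷ lead(D) = 7x² ÷ −x² = −7. Subtract (−7)·D = 7x² + 42x − 14. Remainder: 0.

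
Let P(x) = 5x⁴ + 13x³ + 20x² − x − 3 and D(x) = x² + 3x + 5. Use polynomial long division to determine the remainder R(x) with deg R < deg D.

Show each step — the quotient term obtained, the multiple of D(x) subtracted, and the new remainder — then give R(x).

Step 1: lead(5x⁴ + 13x³ + 20x² − x − 3) ÷ lead(D) = 5x⁴ ÷ x² = 5x². Subtract (5x²)·D = 5x⁴ + 15x³ + 25x². Remainder: −2x³ − 5x² − x − 3.
Step 2: lead(−2x³ − 5x² − x − 3) ÷ lead(D) = −2x³ ÷ x² = −2x. Subtract (−2x)·D = −2x³ − 6x² − 10x. Remainder: x² + 9x − 3.
Step 3: lead(x² + 9x − 3) ÷ lead(D) = x² ÷ x² = 1. Subtract (1)·D = x² + 3x + 5. Remainder: 6x − 8.

R(x) = 6x − 8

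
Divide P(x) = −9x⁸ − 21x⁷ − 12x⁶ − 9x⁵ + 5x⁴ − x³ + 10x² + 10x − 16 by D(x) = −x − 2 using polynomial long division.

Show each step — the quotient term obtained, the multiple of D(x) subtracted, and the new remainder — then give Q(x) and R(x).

Step 1: lead(−9x⁸ − 21x⁷ − 12x⁶ − 9x⁵ + 5x⁴ − x³ + 10x² + 10x − 16) ÷ lead(D) = −9x⁸ ÷ −x = 9x⁷. Subtract (9x⁷)·D = −9x⁸ − 18x⁷. Remainder: −3x⁷ − 12x⁶ − 9x⁵ + 5x⁴ − x³ + 10x² + 10x − 16.
Step 2: lead(−3x⁷ − 12x⁶ − 9x⁵ + 5x⁴ − x³ + 10x² + 10x − 16) ÷ lead(D) = −3x⁷ ÷ −x = 3x⁶. Subtract (3x⁶)·D = −3x⁷ − 6x⁶. Remainder: −6x⁶ − 9x⁵ + 5x⁴ − x³ + 10x² + 10x − 16.
Step 3: lead(−6x⁶ − 9x⁵ + 5x⁴ − x³ + 10x² + 10x − 16) ÷ lead(D) = −6x⁶ ÷ −x = 6x⁵. Subtract (6x⁵)·D = −6x⁶ − 12x⁵. Remainder: 3x⁵ + 5x⁴ − x³ + 10x² + 10x − 16.
Step 4: lead(3x⁵ + 5x⁴ − x³ + 10x² + 10x − 16) ÷ lead(D) = 3x⁵ ÷ −x = −3x⁴. Subtract (−3x⁴)·D = 3x⁵ + 6x⁴. Remainder: −x⁴ − x³ + 10x² + 10x − 16.
Step 5: lead(−x⁴ − x³ + 10x² + 10x − 16) ÷ lead(D) = −x⁴ ÷ −x = x³. Subtract (x³)·D = −x⁴ − 2x³. Remainder: x³ + 10x² + 10x − 16.
Step 6: lead(x³ + 10x² + 10x − 16) ÷ lead(D) = x³ ÷ −x = −x². Subtract (−x²)·D = x³ + 2x². Remainder: 8x² + 10x − 16.
Step 7: lead(8x² + 10x − 16) ÷ lead(D) = 8x² ÷ −x = −8x. Subtract (−8x)·D = 8x² + 16x. Remainder: −6x − 16.
Step 8: lead(−6x − 16) ÷ lead(D) = −6x ÷ −x = 6. Subtract (6)·D = −6x − 12. Remainder: −4.

Q(x) = 9x⁷ + 3x⁶ + 6x⁵ − 3x⁴ + x³ − x² − 8x + 6; R(x) = −4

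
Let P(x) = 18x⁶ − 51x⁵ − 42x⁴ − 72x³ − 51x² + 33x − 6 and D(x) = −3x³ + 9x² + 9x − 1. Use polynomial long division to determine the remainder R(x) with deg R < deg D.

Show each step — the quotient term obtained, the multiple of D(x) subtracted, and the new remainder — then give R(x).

R(x) = −7x² + 8x − 4

Step 1: lead(18x⁶ − 51x⁵ − 42x⁴ − 72x³ − 51x² + 33x − 6) ÷ lead(D) = 18x⁶ ÷ −3x³ = −6x³. Subtract (−6x³)·D = 18x⁶ − 54x⁵ − 54x⁴ + 6x³. Remainder: 3x⁵ + 12x⁴ − 78x³ − 51x² + 33x − 6.
Step 2: lead(3x⁵ + 12x⁴ − 78x³ − 51x² + 33x − 6) ÷ lead(D) = 3x⁵ ÷ −3x³ = −x². Subtract (−x²)·D = 3x⁵ − 9x⁴ − 9x³ + x². Remainder: 21x⁴ − 69x³ − 52x² + 33x − 6.
Step 3: lead(21x⁴ − 69x³ − 52x² + 33x − 6) ÷ lead(D) = 21x⁴ ÷ −3x³ = −7x. Subtract (−7x)·D = 21x⁴ − 63x³ − 63x² + 7x. Remainder: −6x³ + 11x² + 26x − 6.
Step 4: lead(−6x³ + 11x² + 26x − 6) ÷ lead(D) = −6x³ ÷ −3x³ = 2. Subtract (2)·D = −6x³ + 18x² + 18x − 2. Remainder: −7x² + 8x − 4.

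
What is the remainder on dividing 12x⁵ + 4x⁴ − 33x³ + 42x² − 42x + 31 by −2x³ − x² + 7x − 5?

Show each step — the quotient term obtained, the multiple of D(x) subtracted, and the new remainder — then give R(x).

R(x) = −2x + 6

Step 1: lead(12x⁵ + 4x⁴ − 33x³ + 42x² − 42x + 31) ÷ lead(D) = 12x⁵ ÷ −2x³ = −6x². Subtract (−6x²)·D = 12x⁵ + 6x⁴ − 42x³ + 30x². Remainder: −2x⁴ + 9x³ + 12x² − 42x + 31.
Step 2: lead(−2x⁴ + 9x³ + 12x² − 42x + 31) ÷ lead(D) = −2x⁴ ÷ −2x³ = x. Subtract (x)·D = −2x⁴ − x³ + 7x² − 5x. Remainder: 10x³ + 5x² − 37x + 31.
Step 3: lead(10x³ + 5x² − 37x + 31) ÷ lead(D) = 10x³ ÷ −2x³ = −5. Subtract (−5)·D = 10x³ + 5x² − 35x + 25. Remainder: −2x + 6.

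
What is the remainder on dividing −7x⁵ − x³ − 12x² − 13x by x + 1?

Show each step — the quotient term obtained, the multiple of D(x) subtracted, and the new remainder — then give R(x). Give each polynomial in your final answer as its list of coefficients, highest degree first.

R = [9]

Step 1: lead(−7x⁵ − x³ − 12x² − 13x) ÷ lead(D) = −7x⁵ ÷ x = −7x⁴. Subtract (−7x⁴)·D = −7x⁵ − 7x⁴. Remainder: 7x⁴ − x³ − 12x² − 13x.
Step 2: lead(7x⁴ − x³ − 12x² − 13x) ÷ lead(D) = 7x⁴ ÷ x = 7x³. Subtract (7x³)·D = 7x⁴ + 7x³. Remainder: −8x³ − 12x² − 13x.
Step 3: lead(−8x³ − 12x² − 13x) ÷ lead(D) = −8x³ ÷ x = −8x². Subtract (−8x²)·D = −8x³ − 8x². Remainder: −4x² − 13x.
Step 4: lead(−4x² − 13x) ÷ lead(D) = −4x² ÷ x = −4x. Subtract (−4x)·D = −4x² − 4x. Remainder: −9x.
Step 5: lead(−9x) ÷ lead(D) = −9x ÷ x = −9. Subtract (−9)·D = −9x − 9. Remainder: 9.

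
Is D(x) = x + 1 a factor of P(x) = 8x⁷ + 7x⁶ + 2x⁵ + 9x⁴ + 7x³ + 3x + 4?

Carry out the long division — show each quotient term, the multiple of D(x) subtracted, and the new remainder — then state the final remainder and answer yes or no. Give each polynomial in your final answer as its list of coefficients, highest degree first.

R = [0], so D(x) is a factor of P(x). yes

Step 1: lead(8x⁷ + 7x⁶ + 2x⁵ + 9x⁴ + 7x³ + 3x + 4) ÷ lead(D) = 8x⁷ ÷ x = 8x⁶. Subtract (8x⁶)·D = 8x⁷ + 8x⁶. Remainder: −x⁶ + 2x⁵ + 9x⁴ + 7x³ + 3x + 4.
Step 2: lead(−x⁶ + 2x⁵ + 9x⁴ + 7x³ + 3x + 4) ÷ lead(D) = −x⁶ ÷ x = −x⁵. Subtract (−x⁵)·D = −x⁶ − x⁵. Remainder: 3x⁵ + 9x⁴ + 7x³ + 3x + 4.
Step 3: lead(3x⁵ + 9x⁴ + 7x³ + 3x + 4) ÷ lead(D) = 3x⁵ ÷ x = 3x⁴. Subtract (3x⁴)·D = 3x⁵ + 3x⁴. Remainder: 6x⁴ + 7x³ + 3x + 4.
Step 4: lead(6x⁴ + 7x³ + 3x + 4) ÷ lead(D) = 6x⁴ ÷ x = 6x³. Subtract (6x³)·D = 6x⁴ + 6x³. Remainder: x³ + 3x + 4.
Step 5: lead(x³ + 3x + 4) ÷ lead(D) = x³ ÷ x = x². Subtract (x²)·D = x³ + x². Remainder: −x² + 3x + 4.
Step 6: lead(−x² + 3x + 4) ÷ lead(D) = −x² ÷ x = −x. Subtract (−x)·D = −x² − x. Remainder: 4x + 4.
Step 7: lead(4x + 4) ÷ lead(D) = 4x ÷ x = 4. Subtract (4)·D = 4x + 4. Remainder: 0.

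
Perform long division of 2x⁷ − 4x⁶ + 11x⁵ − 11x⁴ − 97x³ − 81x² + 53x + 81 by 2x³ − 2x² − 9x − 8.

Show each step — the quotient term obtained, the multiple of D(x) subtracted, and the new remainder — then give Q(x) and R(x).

Q(x) = x⁴ − x³ + 9x² + 3x − 9; R(x) = −4x + 9

Step 1: lead(2x⁷ − 4x⁶ + 11x⁵ − 11x⁴ − 97x³ − 81x² + 53x + 81) ÷ lead(D) = 2x⁷ ÷ 2x³ = x⁴. Subtract (x⁴)·D = 2x⁷ − 2x⁶ − 9x⁵ − 8x⁴. Remainder: −2x⁶ + 20x⁵ − 3x⁴ − 97x³ − 81x² + 53x + 81.
Step 2: lead(−2x⁶ + 20x⁵ − 3x⁴ − 97x³ − 81x² + 53x + 81) ÷ lead(D) = −2x⁶ ÷ 2x³ = −x³. Subtract (−x³)·D = −2x⁶ + 2x⁵ + 9x⁴ + 8x³. Remainder: 18x⁵ − 12x⁴ − 105x³ − 81x² + 53x + 81.
Step 3: lead(18x⁵ − 12x⁴ − 105x³ − 81x² + 53x + 81) ÷ lead(D) = 18x⁵ ÷ 2x³ = 9x². Subtract (9x²)·D = 18x⁵ − 18x⁴ − 81x³ − 72x². Remainder: 6x⁴ − 24x³ − 9x² + 53x + 81.
Step 4: lead(6x⁴ − 24x³ − 9x² + 53x + 81) ÷ lead(D) = 6x⁴ ÷ 2x³ = 3x. Subtract (3x)·D = 6x⁴ − 6x³ − 27x² − 24x. Remainder: −18x³ + 18x² + 77x + 81.
Step 5: lead(−18x³ + 18x² + 77x + 81) ÷ lead(D) = −18x³ ÷ 2x³ = −9. Subtract (−9)·D = −18x³ + 18x² + 81x + 72. Remainder: −4x + 9.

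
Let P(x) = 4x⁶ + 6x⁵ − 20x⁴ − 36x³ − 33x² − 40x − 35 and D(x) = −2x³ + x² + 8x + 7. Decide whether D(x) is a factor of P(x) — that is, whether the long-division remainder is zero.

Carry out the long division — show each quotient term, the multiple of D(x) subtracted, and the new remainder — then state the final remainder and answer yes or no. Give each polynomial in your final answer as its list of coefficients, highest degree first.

R = [0], so D(x) is a factor of P(x). yes

Step 1: lead(4x⁶ + 6x⁵ − 20x⁴ − 36x³ − 33x² − 40x − 35) ÷ lead(D) = 4x⁶ ÷ −2x³ = −2x³. Subtract (−2x³)·D = 4x⁶ − 2x⁵ − 16x⁴ − 14x³. Remainder: 8x⁵ − 4x⁴ − 22x³ − 33x² − 40x − 35.
Step 2: lead(8x⁵ − 4x⁴ − 22x³ − 33x² − 40x − 35) ÷ lead(D) = 8x⁵ ÷ −2x³ = −4x². Subtract (−4x²)·D = 8x⁵ − 4x⁴ − 32x³ − 28x². Remainder: 10x³ − 5x² − 40x − 35.
Step 3: lead(10x³ − 5x² − 40x − 35) ÷ lead(D) = 10x³ ÷ −2x³ = −5. Subtract (−5)·D = 10x³ − 5x² − 40x − 35. Remainder: 0.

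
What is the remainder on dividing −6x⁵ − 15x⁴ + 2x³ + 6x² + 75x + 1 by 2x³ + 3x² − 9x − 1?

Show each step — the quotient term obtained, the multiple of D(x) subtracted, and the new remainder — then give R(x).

Step 1: lead(−6x⁵ − 15x⁴ + 2x³ + 6x² + 75x + 1) ÷ lead(D) = −6x⁵ ÷ 2x³ = −3x². Subtract (−3x²)·D = −6x⁵ − 9x⁴ + 27x³ + 3x². Remainder: −6x⁴ − 25x³ + 3x² + 75x + 1.
Step 2: lead(−6x⁴ − 25x³ + 3x² + 75x + 1) ÷ lead(D) = −6x⁴ ÷ 2x³ = −3x. Subtract (−3x)·D = −6x⁴ − 9x³ + 27x² + 3x. Remainder: −16x³ − 24x² + 72x + 1.
Step 3: lead(−16x³ − 24x² + 72x + 1) ÷ lead(D) = −16x³ ÷ 2x³ = −8. Subtract (−8)·D = −16x³ − 24x² + 72x + 8. Remainder: −7.

R(x) = −7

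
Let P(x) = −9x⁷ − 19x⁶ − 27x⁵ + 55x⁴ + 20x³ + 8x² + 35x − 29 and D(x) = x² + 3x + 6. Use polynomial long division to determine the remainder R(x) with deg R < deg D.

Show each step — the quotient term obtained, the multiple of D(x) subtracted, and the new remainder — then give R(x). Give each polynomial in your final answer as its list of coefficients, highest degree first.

R = [-1, -5]

Step 1: lead(−9x⁷ − 19x⁶ − 27x⁵ + 55x⁴ + 20x³ + 8x² + 35x − 29) ÷ lead(D) = −9x⁷ ÷ x² = −9x⁵. Subtract (−9x⁵)·D = −9x⁷ − 27x⁶ − 54x⁵. Remainder: 8x⁶ + 27x⁵ + 55x⁴ + 20x³ + 8x² + 35x − 29.
Step 2: lead(8x⁶ + 27x⁵ + 55x⁴ + 20x³ + 8x² + 35x − 29) ÷ lead(D) = 8x⁶ ÷ x² = 8x⁴. Subtract (8x⁴)·D = 8x⁶ + 24x⁵ + 48x⁴. Remainder: 3x⁵ + 7x⁴ + 20x³ + 8x² + 35x − 29.
Step 3: lead(3x⁵ + 7x⁴ + 20x³ + 8x² + 35x − 29) ÷ lead(D) = 3x⁵ ÷ x² = 3x³. Subtract (3x³)·D = 3x⁵ + 9x⁴ + 18x³. Remainder: −2x⁴ + 2x³ + 8x² + 35x − 29.
Step 4: lead(−2x⁴ + 2x³ + 8x² + 35x − 29) ÷ lead(D) = −2x⁴ ÷ x² = −2x². Subtract (−2x²)·D = −2x⁴ − 6x³ − 12x². Remainder: 8x³ + 20x² + 35x − 29.
Step 5: lead(8x³ + 20x² + 35x − 29) ÷ lead(D) = 8x³ ÷ x² = 8x. Subtract (8x)·D = 8x³ + 24x² + 48x. Remainder: −4x² − 13x − 29.
Step 6: lead(−4x² − 13x − 29) ÷ lead(D) = −4x² ÷ x² = −4. Subtract (−4)·D = −4x² − 12x − 24. Remainder: −x − 5.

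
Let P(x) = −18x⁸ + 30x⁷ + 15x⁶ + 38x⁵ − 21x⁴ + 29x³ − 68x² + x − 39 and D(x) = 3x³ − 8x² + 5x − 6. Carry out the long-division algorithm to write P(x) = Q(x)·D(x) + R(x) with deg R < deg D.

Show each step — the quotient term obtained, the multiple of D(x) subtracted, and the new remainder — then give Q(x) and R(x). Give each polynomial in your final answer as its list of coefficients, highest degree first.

Q = [-6, -6, -1, 8, 4, 5]; R = [-9]

Step 1: lead(−18x⁸ + 30x⁷ + 15x⁶ + 38x⁵ − 21x⁴ + 29x³ − 68x² + x − 39) ÷ lead(D) = −18x⁸ ÷ 3x³ = −6x⁵. Subtract (−6x⁵)·D = −18x⁸ + 48x⁷ − 30x⁶ + 36x⁵. Remainder: −18x⁷ + 45x⁶ + 2x⁵ − 21x⁴ + 29x³ − 68x² + x − 39.
Step 2: lead(−18x⁷ + 45x⁶ + 2x⁵ − 21x⁴ + 29x³ − 68x² + x − 39) ÷ lead(D) = −18x⁷ ÷ 3x³ = −6x⁴. Subtract (−6x⁴)·D = −18x⁷ + 48x⁶ − 30x⁵ + 36x⁴. Remainder: −3x⁶ + 32x⁵ − 57x⁴ + 29x³ − 68x² + x − 39.
Step 3: lead(−3x⁶ + 32x⁵ − 57x⁴ + 29x³ − 68x² + x − 39) ÷ lead(D) = −3x⁶ ÷ 3x³ = −x³. Subtract (−x³)·D = −3x⁶ + 8x⁵ − 5x⁴ + 6x³. Remainder: 24x⁵ − 52x⁴ + 23x³ − 68x² + x − 39.
Step 4: lead(24x⁵ − 52x⁴ + 23x³ − 68x² + x − 39) ÷ lead(D) = 24x⁵ ÷ 3x³ = 8x². Subtract (8x²)·D = 24x⁵ − 64x⁴ + 40x³ − 48x². Remainder: 12x⁴ − 17x³ − 20x² + x − 39.
Step 5: lead(12x⁴ − 17x³ − 20x² + x − 39) ÷ lead(D) = 12x⁴ ÷ 3x³ = 4x. Subtract (4x)·D = 12x⁴ − 32x³ + 20x² − 24x. Remainder: 15x³ − 40x² + 25x − 39.
Step 6: lead(15x³ − 40x² + 25x − 39) ÷ lead(D) = 15x³ ÷ 3x³ = 5. Subtract (5)·D = 15x³ − 40x² + 25x − 30. Remainder: −9.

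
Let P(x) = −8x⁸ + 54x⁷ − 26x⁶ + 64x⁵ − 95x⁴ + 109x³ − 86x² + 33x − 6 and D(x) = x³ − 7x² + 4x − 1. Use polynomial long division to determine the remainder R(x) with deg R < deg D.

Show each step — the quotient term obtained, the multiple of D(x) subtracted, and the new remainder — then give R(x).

R(x) = 0

Step 1: lead(−8x⁸ + 54x⁷ − 26x⁶ + 64x⁵ − 95x⁴ + 109x³ − 86x² + 33x − 6) ÷ lead(D) = −8x⁸ ÷ x³ = −8x⁵. Subtract (−8x⁵)·D = −8x⁸ + 56x⁷ − 32x⁶ + 8x⁵. Remainder: −2x⁷ + 6x⁶ + 56x⁵ − 95x⁴ + 109x³ − 86x² + 33x − 6.
Step 2: lead(−2x⁷ + 6x⁶ + 56x⁵ − 95x⁴ + 109x³ − 86x² + 33x − 6) ÷ lead(D) = −2x⁷ ÷ x³ = −2x⁴. Subtract (−2x⁴)·D = −2x⁷ + 14x⁶ − 8x⁵ + 2x⁴. Remainder: −8x⁶ + 64x⁵ − 97x⁴ + 109x³ − 86x² + 33x − 6.
Step 3: lead(−8x⁶ + 64x⁵ − 97x⁴ + 109x³ − 86x² + 33x − 6) ÷ lead(D) = −8x⁶ ÷ x³ = −8x³. Subtract (−8x³)·D = −8x⁶ + 56x⁵ − 32x⁴ + 8x³. Remainder: 8x⁵ − 65x⁴ + 101x³ − 86x² + 33x − 6.
Step 4: lead(8x⁵ − 65x⁴ + 101x³ − 86x² + 33x − 6) ÷ lead(D) = 8x⁵ ÷ x³ = 8x². Subtract (8x²)·D = 8x⁵ − 56x⁴ + 32x³ − 8x². Remainder: −9x⁴ + 69x³ − 78x² + 33x − 6.
Step 5: lead(−9x⁴ + 69x³ − 78x² + 33x − 6) ÷ lead(D) = −9x⁴ ÷ x³ = −9x. Subtract (−9x)·D = −9x⁴ + 63x³ − 36x² + 9x. Remainder: 6x³ − 42x² + 24x − 6.
Step 6: lead(6x³ − 42x² + 24x − 6) ÷ lead(D) = 6x³ ÷ x³ = 6. Subtract (6)·D = 6x³ − 42x² + 24x − 6. Remainder: 0.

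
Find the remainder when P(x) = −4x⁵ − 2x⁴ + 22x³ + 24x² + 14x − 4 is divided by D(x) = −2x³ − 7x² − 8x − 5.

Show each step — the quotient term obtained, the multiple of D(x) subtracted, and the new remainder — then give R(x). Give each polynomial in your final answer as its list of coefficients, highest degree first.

R = [6]

Step 1: lead(−4x⁵ − 2x⁴ + 22x³ + 24x² + 14x − 4) ÷ lead(D) = −4x⁵ ÷ −2x³ = 2x². Subtract (2x²)·D = −4x⁵ − 14x⁴ − 16x³ − 10x². Remainder: 12x⁴ + 38x³ + 34x² + 14x − 4.
Step 2: lead(12x⁴ + 38x³ + 34x² + 14x − 4) ÷ lead(D) = 12x⁴ ÷ −2x³ = −6x. Subtract (−6x)·D = 12x⁴ + 42x³ + 48x² + 30x. Remainder: −4x³ − 14x² − 16x − 4.
Step 3: lead(−4x³ − 14x² − 16x − 4) ÷ lead(D) = −4x³ ÷ −2x³ = 2. Subtract (2)·D = −4x³ − 14x² − 16x − 10. Remainder: 6.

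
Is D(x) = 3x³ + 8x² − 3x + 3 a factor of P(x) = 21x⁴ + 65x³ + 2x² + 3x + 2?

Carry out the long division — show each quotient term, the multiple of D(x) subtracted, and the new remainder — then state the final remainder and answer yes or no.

R(x) = −x² − 9x − 7, so D(x) is not a factor of P(x). no

Step 1: lead(21x⁴ + 65x³ + 2x² + 3x + 2) ÷ lead(D) = 21x⁴ ÷ 3x³ = 7x. Subtract (7x)·D = 21x⁴ + 56x³ − 21x² + 21x. Remainder: 9x³ + 23x² − 18x + 2.
Step 2: lead(9x³ + 23x² − 18x + 2) ÷ lead(D) = 9x³ ÷ 3x³ = 3. Subtract (3)·D = 9x³ + 24x² − 9x + 9. Remainder: −x² − 9x − 7.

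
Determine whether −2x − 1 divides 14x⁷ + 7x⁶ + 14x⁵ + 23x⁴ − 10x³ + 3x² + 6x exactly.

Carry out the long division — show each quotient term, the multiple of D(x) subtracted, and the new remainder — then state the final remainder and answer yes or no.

R(x) = 0, so D(x) is a factor of P(x). yes

Step 1: lead(14x⁷ + 7x⁶ + 14x⁵ + 23x⁴ − 10x³ + 3x² + 6x) ÷ lead(D) = 14x⁷ ÷ −2x = −7x⁶. Subtract (−7x⁶)·D = 14x⁷ + 7x⁶. Remainder: 14x⁵ + 23x⁴ − 10x³ + 3x² + 6x.
Step 2: lead(14x⁵ + 23x⁴ − 10x³ + 3x² + 6x) ÷ lead(D) = 14x⁵ ÷ −2x = −7x⁴. Subtract (−7x⁴)·D = 14x⁵ + 7x⁴. Remainder: 16x⁴ − 10x³ + 3x² + 6x.
Step 3: lead(16x⁴ − 10x³ + 3x² + 6x) ÷ lead(D) = 16x⁴ ÷ −2x = −8x³. Subtract (−8x³)·D = 16x⁴ + 8x³. Remainder: −18x³ + 3x² + 6x.
Step 4: lead(−18x³ + 3x² + 6x) ÷ lead(D) = −18x³ ÷ −2x = 9x². Subtract (9x²)·D = −18x³ − 9x². Remainder: 12x² + 6x.
Step 5: lead(12x² + 6x) ÷ lead(D) = 12x² ÷ −2x = −6x. Subtract (−6x)·D = 12x² + 6x. Remainder: 0.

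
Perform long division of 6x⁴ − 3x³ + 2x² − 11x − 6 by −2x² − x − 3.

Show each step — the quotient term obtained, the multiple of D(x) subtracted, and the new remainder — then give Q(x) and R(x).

Step 1: lead(6x⁴ − 3x³ + 2x² − 11x − 6) ÷ lead(D) = 6x⁴ ÷ −2x² = −3x². Subtract (−3x²)·D = 6x⁴ + 3x³ + 9x². Remainder: −6x³ − 7x² − 11x − 6.
Step 2: lead(−6x³ − 7x² − 11x − 6) ÷ lead(D) = −6x³ ÷ −2x² = 3x. Subtract (3x)·D = −6x³ − 3x² − 9x. Remainder: −4x² − 2x − 6.
Step 3: lead(−4x² − 2x − 6) ÷ lead(D) = −4x² ÷ −2x² = 2. Subtract (2)·D = −4x² − 2x − 6. Remainder: 0.

Q(x) = −3x² + 3x + 2; R(x) = 0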